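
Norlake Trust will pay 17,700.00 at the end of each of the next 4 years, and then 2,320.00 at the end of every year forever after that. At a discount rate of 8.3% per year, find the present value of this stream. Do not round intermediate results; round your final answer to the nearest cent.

78554.00

PV of 4-year annuity: 17,700.00 × [1 − (1+0.083)^−4] / 0.083 = 58235.29116
Perpetuity value at year 4: 2,320.00 / 0.083 = 27951.80723
PV of perpetuity: 27951.80723 / (1+0.083)^4 = 20318.70692
Total PV = 58235.29116 + 20318.70692 = 78553.99808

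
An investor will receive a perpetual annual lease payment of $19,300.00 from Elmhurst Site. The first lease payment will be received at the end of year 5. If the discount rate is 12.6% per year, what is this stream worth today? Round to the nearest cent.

Value at end of year 4: C / r = $19,300.00 / 0.126 = $153,174.6032
Discount to today: PV = $153,174.6032 / (1 + 0.126)^4 = $153,174.6032 / 1.607510 = $95,286.90

$95286.90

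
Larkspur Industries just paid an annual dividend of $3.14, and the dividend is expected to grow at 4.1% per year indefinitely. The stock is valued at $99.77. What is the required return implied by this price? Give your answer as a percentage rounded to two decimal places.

D₁ = $3.14 × 1.041 = $3.2687
P = D₁/(r − g) ⇒ r = D₁/P + g = $3.2687/$99.77 + 0.041 = 0.032763 + 0.041 = 0.073763

7.38%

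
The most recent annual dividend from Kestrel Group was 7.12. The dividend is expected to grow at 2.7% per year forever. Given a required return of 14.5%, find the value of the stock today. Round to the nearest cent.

D₁ = D₀ × (1 + g) = 7.12 × 1.027 = 7.3122
Growing perpetuity: P = D₁ / (r − g) = 7.3122 / (0.145 − 0.027) = 61.97

61.97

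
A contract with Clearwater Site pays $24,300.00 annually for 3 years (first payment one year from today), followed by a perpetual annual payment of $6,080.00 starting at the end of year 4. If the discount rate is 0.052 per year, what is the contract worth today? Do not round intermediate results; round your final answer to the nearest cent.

PV of 3-year annuity: $24,300.00 × [1 − (1+0.052)^−3] / 0.052 = 65927.70905
Perpetuity value at year 3: $6,080.00 / 0.052 = 116923.07692
PV of perpetuity: 116923.07692 / (1+0.052)^3 = 100427.58429
Total PV = 65927.70905 + 100427.58429 = 166355.29334

$166355.29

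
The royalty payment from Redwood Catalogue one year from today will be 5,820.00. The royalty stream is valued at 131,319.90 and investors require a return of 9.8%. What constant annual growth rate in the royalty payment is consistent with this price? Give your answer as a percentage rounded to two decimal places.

5.37%

P = D₁/(r−g) ⇒ g = r − D₁/P = 0.098 − 5,820.00/131,319.90 = 0.053681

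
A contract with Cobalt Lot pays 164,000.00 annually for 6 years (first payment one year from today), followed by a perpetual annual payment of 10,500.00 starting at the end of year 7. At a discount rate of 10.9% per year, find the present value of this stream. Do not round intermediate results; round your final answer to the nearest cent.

PV of 6-year annuity: 164,000.00 × [1 − (1+0.109)^−6] / 0.109 = 695811.49509
Perpetuity value at year 6: 10,500.00 / 0.109 = 96330.27523
PV of perpetuity: 96330.27523 / (1+0.109)^6 = 51781.36853
Total PV = 695811.49509 + 51781.36853 = 747592.86362

747592.86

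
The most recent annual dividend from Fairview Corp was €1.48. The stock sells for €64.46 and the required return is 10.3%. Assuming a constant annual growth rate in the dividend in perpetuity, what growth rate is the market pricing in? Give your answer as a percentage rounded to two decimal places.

7.82%

P = D₀(1+g)/(r−g) ⇒ P(r−g) = D₀(1+g) ⇒ g(P+D₀) = P·r − D₀
g = (P·r − D₀)/(P + D₀) = (€64.46×0.103 − €1.48) / (€64.46 + €1.48) = 0.078244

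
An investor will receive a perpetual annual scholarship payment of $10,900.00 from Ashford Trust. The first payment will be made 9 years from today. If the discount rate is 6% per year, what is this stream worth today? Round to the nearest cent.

$113979.91

Value at end of year 8: C / r = $10,900.00 / 0.06 = $181,666.6667
Discount to today: PV = $181,666.6667 / (1 + 0.06)^8 = $181,666.6667 / 1.593848 = $113,979.91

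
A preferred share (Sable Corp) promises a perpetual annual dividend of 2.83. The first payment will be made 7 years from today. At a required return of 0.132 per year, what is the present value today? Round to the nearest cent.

Value at end of year 6: C / r = 2.83 / 0.132 = 21.4394
Discount to today: PV = 21.4394 / (1 + 0.132)^6 = 21.4394 / 2.104159 = 10.19

10.19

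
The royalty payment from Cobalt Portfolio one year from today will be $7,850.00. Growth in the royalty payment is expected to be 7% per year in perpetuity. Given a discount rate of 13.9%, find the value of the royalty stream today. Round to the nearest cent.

$113768.12

Growing perpetuity: P = D₁ / (r − g) = $7,850.0000 / (0.139 − 0.07) = $113,768.12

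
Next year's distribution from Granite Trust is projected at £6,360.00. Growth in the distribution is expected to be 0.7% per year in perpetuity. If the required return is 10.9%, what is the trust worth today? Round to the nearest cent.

Growing perpetuity: P = D₁ / (r − g) = £6,360.0000 / (0.109 − 0.007) = £62,352.94

£62352.94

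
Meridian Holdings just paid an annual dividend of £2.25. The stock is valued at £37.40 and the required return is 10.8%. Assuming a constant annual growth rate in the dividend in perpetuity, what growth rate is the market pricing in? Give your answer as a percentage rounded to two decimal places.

4.51%

P = D₀(1+g)/(r−g) ⇒ P(r−g) = D₀(1+g) ⇒ g(P+D₀) = P·r − D₀
g = (P·r − D₀)/(P + D₀) = (£37.40×0.108 − £2.25) / (£37.40 + £2.25) = 0.045125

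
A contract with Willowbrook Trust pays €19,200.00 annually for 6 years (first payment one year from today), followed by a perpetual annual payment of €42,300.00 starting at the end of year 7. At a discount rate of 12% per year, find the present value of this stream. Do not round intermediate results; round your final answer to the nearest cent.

€257526.49

PV of 6-year annuity: €19,200.00 × [1 − (1+0.12)^−6] / 0.12 = 78939.02061
Perpetuity value at year 6: €42,300.00 / 0.12 = 352500.00000
PV of perpetuity: 352500.00000 / (1+0.12)^6 = 178587.47022
Total PV = 78939.02061 + 178587.47022 = 257526.49083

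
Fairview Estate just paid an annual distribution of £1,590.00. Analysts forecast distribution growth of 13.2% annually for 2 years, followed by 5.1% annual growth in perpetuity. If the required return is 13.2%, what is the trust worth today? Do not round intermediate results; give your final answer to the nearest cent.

D_1 = 1799.88000
D_2 = 2037.46416
Terminal value at year 2: TV = D_2×(1+g_2)/(r−g_2) = 2141.37483/0.081 = 26436.72632
P_0 = D_1/(1+r)^1 + D_2/(1+r)^2 + TV/(1+r)^2
    = 1590.00000 + 1590.00000 + 20630.74074 = 23810.74074

£23810.74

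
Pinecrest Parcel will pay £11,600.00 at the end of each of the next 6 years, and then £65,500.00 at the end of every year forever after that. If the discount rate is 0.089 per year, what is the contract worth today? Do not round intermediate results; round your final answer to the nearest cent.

£493441.45

PV of 6-year annuity: £11,600.00 × [1 − (1+0.089)^−6] / 0.089 = 52192.16708
Perpetuity value at year 6: £65,500.00 / 0.089 = 735955.05618
PV of perpetuity: 735955.05618 / (1+0.089)^6 = 441249.28515
Total PV = 52192.16708 + 441249.28515 = 493441.45223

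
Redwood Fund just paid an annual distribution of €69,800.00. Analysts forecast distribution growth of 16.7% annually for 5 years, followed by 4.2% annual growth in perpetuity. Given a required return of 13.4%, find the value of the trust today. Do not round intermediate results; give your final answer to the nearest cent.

D_1 = 81456.60000
D_2 = 95059.85220
D_3 = 110934.84752
D_4 = 129460.96705
D_5 = 151080.94855
Terminal value at year 5: TV = D_5×(1+g_2)/(r−g_2) = 157426.34839/0.092 = 1711155.96076
P_0 = D_1/(1+r)^1 + D_2/(1+r)^2 + D_3/(1+r)^3 + D_4/(1+r)^4 + D_5/(1+r)^5 + TV/(1+r)^5
    = 71831.21693 + 73921.54335 + 76072.69937 + 78286.45518 + 80564.63244 + 912482.03266 = 1293158.57993

€1293158.58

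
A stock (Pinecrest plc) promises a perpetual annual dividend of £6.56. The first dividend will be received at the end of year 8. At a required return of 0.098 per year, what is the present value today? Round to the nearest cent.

£34.79

Value at end of year 7: C / r = £6.56 / 0.098 = £66.9388
Discount to today: PV = £66.9388 / (1 + 0.098)^7 = £66.9388 / 1.924050 = £34.79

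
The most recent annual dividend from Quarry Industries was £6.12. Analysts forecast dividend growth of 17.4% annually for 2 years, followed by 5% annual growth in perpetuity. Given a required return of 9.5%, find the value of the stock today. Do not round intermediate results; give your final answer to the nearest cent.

£177.74

D_1 = 7.18488
D_2 = 8.43505
Terminal value at year 2: TV = D_2×(1+g_2)/(r−g_2) = 8.85680/0.045 = 196.81781
P_0 = D_1/(1+r)^1 + D_2/(1+r)^2 + TV/(1+r)^2
    = 6.56153 + 7.03492 + 164.14821 = 177.74467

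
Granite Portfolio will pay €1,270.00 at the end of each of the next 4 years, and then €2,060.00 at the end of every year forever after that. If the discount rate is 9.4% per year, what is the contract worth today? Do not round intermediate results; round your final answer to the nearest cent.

PV of 4-year annuity: €1,270.00 × [1 − (1+0.094)^−4] / 0.094 = 4078.57776
Perpetuity value at year 4: €2,060.00 / 0.094 = 21914.89362
PV of perpetuity: 21914.89362 / (1+0.094)^4 = 15299.24780
Total PV = 4078.57776 + 15299.24780 = 19377.82556

€19377.83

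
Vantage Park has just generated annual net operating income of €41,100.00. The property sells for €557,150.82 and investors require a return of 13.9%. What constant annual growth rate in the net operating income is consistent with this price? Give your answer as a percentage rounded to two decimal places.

6.08%

P = D₀(1+g)/(r−g) ⇒ P(r−g) = D₀(1+g) ⇒ g(P+D₀) = P·r − D₀
g = (P·r − D₀)/(P + D₀) = (€557,150.82×0.139 − €41,100.00) / (€557,150.82 + €41,100.00) = 0.060750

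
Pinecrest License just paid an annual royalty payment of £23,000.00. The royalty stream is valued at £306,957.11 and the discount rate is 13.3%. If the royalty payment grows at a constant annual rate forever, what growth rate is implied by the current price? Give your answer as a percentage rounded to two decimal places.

P = D₀(1+g)/(r−g) ⇒ P(r−g) = D₀(1+g) ⇒ g(P+D₀) = P·r − D₀
g = (P·r − D₀)/(P + D₀) = (£306,957.11×0.133 − £23,000.00) / (£306,957.11 + £23,000.00) = 0.054023

5.40%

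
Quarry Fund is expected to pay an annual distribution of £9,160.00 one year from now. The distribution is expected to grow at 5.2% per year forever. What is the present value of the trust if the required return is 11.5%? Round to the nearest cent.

£145396.83

Growing perpetuity: P = D₁ / (r − g) = £9,160.0000 / (0.115 − 0.052) = £145,396.83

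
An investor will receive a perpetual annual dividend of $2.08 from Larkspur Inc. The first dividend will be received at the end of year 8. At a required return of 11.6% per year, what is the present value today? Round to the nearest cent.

Value at end of year 7: C / r = $2.08 / 0.116 = $17.9310
Discount to today: PV = $17.9310 / (1 + 0.116)^7 = $17.9310 / 2.156003 = $8.32

$8.32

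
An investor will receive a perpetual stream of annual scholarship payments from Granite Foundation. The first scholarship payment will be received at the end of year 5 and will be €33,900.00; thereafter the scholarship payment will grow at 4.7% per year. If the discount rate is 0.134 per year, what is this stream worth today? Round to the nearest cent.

€235628.72

Value at end of year 4: C₁ / (r − g) = €33,900.00 / (0.134 − 0.047) = €389,655.1724
Discount to today: PV = €389,655.1724 / (1 + 0.134)^4 = €389,655.1724 / 1.653683 = €235,628.72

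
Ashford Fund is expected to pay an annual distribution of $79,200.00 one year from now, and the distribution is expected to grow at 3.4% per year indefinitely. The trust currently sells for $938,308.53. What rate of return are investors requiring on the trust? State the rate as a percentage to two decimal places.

P = D₁/(r − g) ⇒ r = D₁/P + g = $79,200.0000/$938,308.53 + 0.034 = 0.084407 + 0.034 = 0.118407

11.84%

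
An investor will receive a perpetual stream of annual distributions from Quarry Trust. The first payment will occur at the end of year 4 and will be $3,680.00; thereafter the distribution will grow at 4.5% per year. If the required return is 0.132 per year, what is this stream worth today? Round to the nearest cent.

Value at end of year 3: C₁ / (r − g) = $3,680.00 / (0.132 − 0.045) = $42,298.8506
Discount to today: PV = $42,298.8506 / (1 + 0.132)^3 = $42,298.8506 / 1.450572 = $29,160.12

$29160.12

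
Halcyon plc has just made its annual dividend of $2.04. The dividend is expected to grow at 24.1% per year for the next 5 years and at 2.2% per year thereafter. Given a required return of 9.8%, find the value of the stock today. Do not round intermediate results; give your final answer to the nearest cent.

$65.54

D_1 = 2.53164
D_2 = 3.14177
D_3 = 3.89893
D_4 = 4.83857
D_5 = 6.00467
Terminal value at year 5: TV = D_5×(1+g_2)/(r−g_2) = 6.13677/0.076 = 80.74700
P_0 = D_1/(1+r)^1 + D_2/(1+r)^2 + D_3/(1+r)^3 + D_4/(1+r)^4 + D_5/(1+r)^5 + TV/(1+r)^5
    = 2.30568 + 2.60597 + 2.94536 + 3.32896 + 3.76251 + 50.59582 = 65.54430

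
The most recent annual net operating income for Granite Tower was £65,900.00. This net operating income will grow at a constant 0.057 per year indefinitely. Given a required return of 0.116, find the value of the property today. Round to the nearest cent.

£1180615.25

D₁ = D₀ × (1 + g) = £65,900.00 × 1.057 = £69,656.3000
Growing perpetuity: P = D₁ / (r − g) = £69,656.3000 / (0.116 − 0.057) = £1,180,615.25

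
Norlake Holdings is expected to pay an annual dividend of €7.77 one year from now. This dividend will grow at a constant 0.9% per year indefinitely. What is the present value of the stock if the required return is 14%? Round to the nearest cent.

Growing perpetuity: P = D₁ / (r − g) = €7.7700 / (0.14 − 0.009) = €59.31

€59.31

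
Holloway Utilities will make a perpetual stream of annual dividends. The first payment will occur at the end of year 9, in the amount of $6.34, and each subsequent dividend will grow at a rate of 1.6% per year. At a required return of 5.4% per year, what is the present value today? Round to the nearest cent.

Value at end of year 8: C₁ / (r − g) = $6.34 / (0.054 − 0.016) = $166.8421
Discount to today: PV = $166.8421 / (1 + 0.054)^8 = $166.8421 / 1.523088 = $109.54

$109.54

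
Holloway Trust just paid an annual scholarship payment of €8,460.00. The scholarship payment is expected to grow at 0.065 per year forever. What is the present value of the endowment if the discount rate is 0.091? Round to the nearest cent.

€346534.62

D₁ = D₀ × (1 + g) = €8,460.00 × 1.065 = €9,009.9000
Growing perpetuity: P = D₁ / (r − g) = €9,009.9000 / (0.091 − 0.065) = €346,534.62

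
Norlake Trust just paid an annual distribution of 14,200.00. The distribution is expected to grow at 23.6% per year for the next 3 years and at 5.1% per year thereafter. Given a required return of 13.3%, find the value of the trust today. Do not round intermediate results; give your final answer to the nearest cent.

287114.21

D_1 = 17551.20000
D_2 = 21693.28320
D_3 = 26812.89804
Terminal value at year 3: TV = D_3×(1+g_2)/(r−g_2) = 28180.35583/0.082 = 343662.87604
P_0 = D_1/(1+r)^1 + D_2/(1+r)^2 + D_3/(1+r)^3 + TV/(1+r)^3
    = 15490.90909 + 16899.17355 + 18435.46206 + 236288.66614 = 287114.21084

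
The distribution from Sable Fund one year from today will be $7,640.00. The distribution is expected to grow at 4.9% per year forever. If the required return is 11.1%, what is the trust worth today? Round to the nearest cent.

$123225.81

Growing perpetuity: P = D₁ / (r − g) = $7,640.0000 / (0.111 − 0.049) = $123,225.81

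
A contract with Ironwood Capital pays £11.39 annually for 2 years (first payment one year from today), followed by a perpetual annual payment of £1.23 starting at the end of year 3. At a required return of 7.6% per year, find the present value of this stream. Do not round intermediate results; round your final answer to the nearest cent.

£34.40

PV of 2-year annuity: £11.39 × [1 − (1+0.076)^−2] / 0.076 = 20.42333
Perpetuity value at year 2: £1.23 / 0.076 = 16.18421
PV of perpetuity: 16.18421 / (1+0.076)^2 = 13.97871
Total PV = 20.42333 + 13.97871 = 34.40204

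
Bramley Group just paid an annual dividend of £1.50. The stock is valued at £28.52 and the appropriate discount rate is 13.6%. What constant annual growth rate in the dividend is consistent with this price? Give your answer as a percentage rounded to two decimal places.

7.92%

P = D₀(1+g)/(r−g) ⇒ P(r−g) = D₀(1+g) ⇒ g(P+D₀) = P·r − D₀
g = (P·r − D₀)/(P + D₀) = (£28.52×0.136 − £1.50) / (£28.52 + £1.50) = 0.079238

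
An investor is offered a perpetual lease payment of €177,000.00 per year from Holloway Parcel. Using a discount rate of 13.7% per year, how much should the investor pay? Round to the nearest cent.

Level perpetuity: PV = C / r = €177,000.00 / 0.137 = €1,291,970.80

€1291970.80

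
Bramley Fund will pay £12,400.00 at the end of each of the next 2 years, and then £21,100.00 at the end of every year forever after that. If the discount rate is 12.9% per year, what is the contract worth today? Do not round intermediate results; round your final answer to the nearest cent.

£149034.51

PV of 2-year annuity: £12,400.00 × [1 − (1+0.129)^−2] / 0.129 = 20711.40031
Perpetuity value at year 2: £21,100.00 / 0.129 = 163565.89147
PV of perpetuity: 163565.89147 / (1+0.129)^2 = 128323.10546
Total PV = 20711.40031 + 128323.10546 = 149034.50577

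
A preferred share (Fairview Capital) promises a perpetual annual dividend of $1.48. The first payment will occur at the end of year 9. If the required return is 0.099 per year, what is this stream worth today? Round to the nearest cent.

Value at end of year 8: C / r = $1.48 / 0.099 = $14.9495
Discount to today: PV = $14.9495 / (1 + 0.099)^8 = $14.9495 / 2.128049 = $7.02

$7.02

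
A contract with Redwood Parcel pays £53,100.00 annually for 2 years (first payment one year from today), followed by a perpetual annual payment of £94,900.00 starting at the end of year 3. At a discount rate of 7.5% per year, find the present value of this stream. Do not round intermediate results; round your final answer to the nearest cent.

£1190278.71

PV of 2-year annuity: £53,100.00 × [1 − (1+0.075)^−2] / 0.075 = 95344.51055
Perpetuity value at year 2: £94,900.00 / 0.075 = 1265333.33333
PV of perpetuity: 1265333.33333 / (1+0.075)^2 = 1094934.19867
Total PV = 95344.51055 + 1094934.19867 = 1190278.70921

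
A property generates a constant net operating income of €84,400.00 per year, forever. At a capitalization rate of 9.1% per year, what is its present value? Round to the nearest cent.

€927472.53

Level perpetuity: PV = C / r = €84,400.00 / 0.091 = €927,472.53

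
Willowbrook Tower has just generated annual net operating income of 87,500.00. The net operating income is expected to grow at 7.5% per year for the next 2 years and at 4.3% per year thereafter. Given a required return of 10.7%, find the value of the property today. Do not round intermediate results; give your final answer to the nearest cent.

1512211.88

D_1 = 94062.50000
D_2 = 101117.18750
Terminal value at year 2: TV = D_2×(1+g_2)/(r−g_2) = 105465.22656/0.064 = 1647894.16504
P_0 = D_1/(1+r)^1 + D_2/(1+r)^2 + TV/(1+r)^2
    = 84970.64137 + 82514.39880 + 1344726.84301 = 1512211.88319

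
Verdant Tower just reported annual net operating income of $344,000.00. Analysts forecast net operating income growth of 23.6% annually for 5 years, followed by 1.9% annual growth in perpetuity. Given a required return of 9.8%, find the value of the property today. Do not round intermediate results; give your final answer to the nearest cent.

$10508190.99

D_1 = 425184.00000
D_2 = 525527.42400
D_3 = 649551.89606
D_4 = 802846.14354
D_5 = 992317.83341
Terminal value at year 5: TV = D_5×(1+g_2)/(r−g_2) = 1011171.87224/0.079 = 12799643.95246
P_0 = D_1/(1+r)^1 + D_2/(1+r)^2 + D_3/(1+r)^3 + D_4/(1+r)^4 + D_5/(1+r)^5 + TV/(1+r)^5
    = 387234.97268 + 435903.84903 + 490689.57868 + 552360.94650 + 621783.36054 + 8020218.28339 = 10508190.99081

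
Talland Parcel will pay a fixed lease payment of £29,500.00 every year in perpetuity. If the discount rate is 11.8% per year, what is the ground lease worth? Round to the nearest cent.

Level perpetuity: PV = C / r = £29,500.00 / 0.118 = £250,000.00

£250000.00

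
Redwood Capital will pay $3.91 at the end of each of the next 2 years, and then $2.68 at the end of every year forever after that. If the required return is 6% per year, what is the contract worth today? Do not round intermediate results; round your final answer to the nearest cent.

PV of 2-year annuity: $3.91 × [1 − (1+0.06)^−2] / 0.06 = 7.16857
Perpetuity value at year 2: $2.68 / 0.06 = 44.66667
PV of perpetuity: 44.66667 / (1+0.06)^2 = 39.75317
Total PV = 7.16857 + 39.75317 = 46.92174

$46.92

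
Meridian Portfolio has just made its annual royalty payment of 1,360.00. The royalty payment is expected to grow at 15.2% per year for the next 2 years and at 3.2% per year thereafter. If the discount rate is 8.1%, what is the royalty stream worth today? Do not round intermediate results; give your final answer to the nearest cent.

35523.24

D_1 = 1566.72000
D_2 = 1804.86144
Terminal value at year 2: TV = D_2×(1+g_2)/(r−g_2) = 1862.61701/0.049 = 38012.59196
P_0 = D_1/(1+r)^1 + D_2/(1+r)^2 + TV/(1+r)^2
    = 1449.32470 + 1544.51624 + 32529.40322 = 35523.24416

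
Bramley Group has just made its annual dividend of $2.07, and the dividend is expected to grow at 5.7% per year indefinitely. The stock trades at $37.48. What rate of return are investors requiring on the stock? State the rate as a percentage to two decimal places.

11.54%

D₁ = $2.07 × 1.057 = $2.1880
P = D₁/(r − g) ⇒ r = D₁/P + g = $2.1880/$37.48 + 0.057 = 0.058378 + 0.057 = 0.115378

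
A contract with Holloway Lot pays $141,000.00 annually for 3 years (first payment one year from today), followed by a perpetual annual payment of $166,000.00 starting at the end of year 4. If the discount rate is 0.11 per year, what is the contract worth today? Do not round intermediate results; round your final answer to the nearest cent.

PV of 3-year annuity: $141,000.00 × [1 − (1+0.11)^−3] / 0.11 = 344563.77488
Perpetuity value at year 3: $166,000.00 / 0.11 = 1509090.90909
PV of perpetuity: 1509090.90909 / (1+0.11)^3 = 1103434.26633
Total PV = 344563.77488 + 1103434.26633 = 1447998.04120

$1447998.04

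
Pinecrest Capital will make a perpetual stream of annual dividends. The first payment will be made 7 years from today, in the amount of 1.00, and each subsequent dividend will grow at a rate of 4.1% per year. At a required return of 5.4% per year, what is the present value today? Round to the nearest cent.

56.11

Value at end of year 6: C₁ / (r − g) = 1.00 / (0.054 − 0.041) = 76.9231
Discount to today: PV = 76.9231 / (1 + 0.054)^6 = 76.9231 / 1.371020 = 56.11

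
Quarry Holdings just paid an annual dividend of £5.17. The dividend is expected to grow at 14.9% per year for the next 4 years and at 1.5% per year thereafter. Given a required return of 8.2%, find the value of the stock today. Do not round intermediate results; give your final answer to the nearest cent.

D_1 = 5.94033
D_2 = 6.82544
D_3 = 7.84243
D_4 = 9.01095
Terminal value at year 4: TV = D_4×(1+g_2)/(r−g_2) = 9.14612/0.067 = 136.50919
P_0 = D_1/(1+r)^1 + D_2/(1+r)^2 + D_3/(1+r)^3 + D_4/(1+r)^4 + TV/(1+r)^4
    = 5.49014 + 5.83010 + 6.19111 + 6.57448 + 99.59851 = 123.68435

£123.68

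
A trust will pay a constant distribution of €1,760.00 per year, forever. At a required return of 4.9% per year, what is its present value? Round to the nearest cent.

Level perpetuity: PV = C / r = €1,760.00 / 0.049 = €35,918.37

€35918.37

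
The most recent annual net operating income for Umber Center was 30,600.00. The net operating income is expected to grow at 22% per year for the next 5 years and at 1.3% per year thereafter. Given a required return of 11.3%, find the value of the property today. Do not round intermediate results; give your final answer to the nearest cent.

D_1 = 37332.00000
D_2 = 45545.04000
D_3 = 55564.94880
D_4 = 67789.23754
D_5 = 82702.86979
Terminal value at year 5: TV = D_5×(1+g_2)/(r−g_2) = 83778.00710/0.1 = 837780.07101
P_0 = D_1/(1+r)^1 + D_2/(1+r)^2 + D_3/(1+r)^3 + D_4/(1+r)^4 + D_5/(1+r)^5 + TV/(1+r)^5
    = 33541.77898 + 36766.37049 + 40300.96316 + 44175.35943 + 48422.22687 + 490517.15822 = 693723.85715

693723.86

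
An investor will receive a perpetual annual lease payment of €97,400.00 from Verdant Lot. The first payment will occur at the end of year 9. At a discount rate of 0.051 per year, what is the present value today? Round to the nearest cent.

€1282823.93

Value at end of year 8: C / r = €97,400.00 / 0.051 = €1,909,803.9216
Discount to today: PV = €1,909,803.9216 / (1 + 0.051)^8 = €1,909,803.9216 / 1.488750 = €1,282,823.93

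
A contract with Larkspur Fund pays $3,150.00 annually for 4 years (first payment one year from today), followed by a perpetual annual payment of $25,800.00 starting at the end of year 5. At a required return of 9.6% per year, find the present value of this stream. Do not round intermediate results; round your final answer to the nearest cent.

$196326.43

PV of 4-year annuity: $3,150.00 × [1 − (1+0.096)^−4] / 0.096 = 10072.15212
Perpetuity value at year 4: $25,800.00 / 0.096 = 268750.00000
PV of perpetuity: 268750.00000 / (1+0.096)^4 = 186254.27785
Total PV = 10072.15212 + 186254.27785 = 196326.42998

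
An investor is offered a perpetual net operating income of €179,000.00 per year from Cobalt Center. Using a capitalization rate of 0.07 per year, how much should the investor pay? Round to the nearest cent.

Level perpetuity: PV = C / r = €179,000.00 / 0.07 = €2,557,142.86

€2557142.86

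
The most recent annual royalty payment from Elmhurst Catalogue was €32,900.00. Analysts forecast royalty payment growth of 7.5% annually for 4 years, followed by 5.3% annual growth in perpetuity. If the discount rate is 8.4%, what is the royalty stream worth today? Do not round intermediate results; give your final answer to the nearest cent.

D_1 = 35367.50000
D_2 = 38020.06250
D_3 = 40871.56719
D_4 = 43936.93473
Terminal value at year 4: TV = D_4×(1+g_2)/(r−g_2) = 46265.59227/0.031 = 1492438.46023
P_0 = D_1/(1+r)^1 + D_2/(1+r)^2 + D_3/(1+r)^3 + D_4/(1+r)^4 + TV/(1+r)^4
    = 32626.84502 + 32355.95793 + 32087.31990 + 31820.91226 + 1080884.53594 = 1209775.57105

€1209775.57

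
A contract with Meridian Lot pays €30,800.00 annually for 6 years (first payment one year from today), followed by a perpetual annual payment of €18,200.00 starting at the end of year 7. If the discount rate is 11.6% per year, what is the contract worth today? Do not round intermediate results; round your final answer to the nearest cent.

PV of 6-year annuity: €30,800.00 × [1 − (1+0.116)^−6] / 0.116 = 128079.00941
Perpetuity value at year 6: €18,200.00 / 0.116 = 156896.55172
PV of perpetuity: 156896.55172 / (1+0.116)^6 = 81213.50071
Total PV = 128079.00941 + 81213.50071 = 209292.51012

€209292.51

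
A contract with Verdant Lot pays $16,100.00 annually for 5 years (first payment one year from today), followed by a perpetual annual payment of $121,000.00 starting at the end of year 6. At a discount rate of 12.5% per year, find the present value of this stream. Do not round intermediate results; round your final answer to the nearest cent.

PV of 5-year annuity: $16,100.00 × [1 − (1+0.125)^−5] / 0.125 = 57325.15030
Perpetuity value at year 5: $121,000.00 / 0.125 = 968000.00000
PV of perpetuity: 968000.00000 / (1+0.125)^5 = 537171.23067
Total PV = 57325.15030 + 537171.23067 = 594496.38097

$594496.38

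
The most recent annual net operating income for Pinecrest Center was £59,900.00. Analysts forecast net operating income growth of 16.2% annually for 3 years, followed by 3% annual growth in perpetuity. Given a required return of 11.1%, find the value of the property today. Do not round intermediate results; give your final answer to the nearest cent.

£1068184.40

D_1 = 69603.80000
D_2 = 80879.61560
D_3 = 93982.11333
Terminal value at year 3: TV = D_3×(1+g_2)/(r−g_2) = 96801.57673/0.081 = 1195081.19416
P_0 = D_1/(1+r)^1 + D_2/(1+r)^2 + D_3/(1+r)^3 + TV/(1+r)^3
    = 62649.68497 + 65525.59310 + 68533.51862 + 871475.60708 = 1068184.40376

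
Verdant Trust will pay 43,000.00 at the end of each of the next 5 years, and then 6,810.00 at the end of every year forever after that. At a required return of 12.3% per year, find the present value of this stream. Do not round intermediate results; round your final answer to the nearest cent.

184858.95

PV of 5-year annuity: 43,000.00 × [1 − (1+0.123)^−5] / 0.123 = 153860.26597
Perpetuity value at year 5: 6,810.00 / 0.123 = 55365.85366
PV of perpetuity: 55365.85366 / (1+0.123)^5 = 30998.68130
Total PV = 153860.26597 + 30998.68130 = 184858.94727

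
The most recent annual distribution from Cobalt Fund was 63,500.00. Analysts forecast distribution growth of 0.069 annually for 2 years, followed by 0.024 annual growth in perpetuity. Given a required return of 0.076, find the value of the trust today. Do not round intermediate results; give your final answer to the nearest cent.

D_1 = 67881.50000
D_2 = 72565.32350
Terminal value at year 2: TV = D_2×(1+g_2)/(r−g_2) = 74306.89126/0.052 = 1428978.67815
P_0 = D_1/(1+r)^1 + D_2/(1+r)^2 + TV/(1+r)^2
    = 63086.89591 + 62676.47930 + 1234244.51548 = 1360007.89069

1360007.89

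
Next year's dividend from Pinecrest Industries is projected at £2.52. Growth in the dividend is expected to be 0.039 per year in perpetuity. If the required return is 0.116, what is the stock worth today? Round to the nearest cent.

Growing perpetuity: P = D₁ / (r − g) = £2.5200 / (0.116 − 0.039) = £32.73

£32.73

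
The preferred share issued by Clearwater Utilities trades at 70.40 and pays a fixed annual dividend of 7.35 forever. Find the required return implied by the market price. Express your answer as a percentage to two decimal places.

P = C/r ⇒ r = C/P = 7.35/70.40 = 0.104403

10.44%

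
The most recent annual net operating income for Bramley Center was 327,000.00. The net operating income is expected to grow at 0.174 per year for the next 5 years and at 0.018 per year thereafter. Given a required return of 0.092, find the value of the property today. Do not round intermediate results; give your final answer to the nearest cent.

D_1 = 383898.00000
D_2 = 450696.25200
D_3 = 529117.39985
D_4 = 621183.82742
D_5 = 729269.81339
Terminal value at year 5: TV = D_5×(1+g_2)/(r−g_2) = 742396.67003/0.074 = 10032387.43289
P_0 = D_1/(1+r)^1 + D_2/(1+r)^2 + D_3/(1+r)^3 + D_4/(1+r)^4 + D_5/(1+r)^5 + TV/(1+r)^5
    = 351554.94505 + 377953.75961 + 406334.90273 + 436847.23059 + 469650.77721 + 6460871.50272 = 8503213.11792

8503213.12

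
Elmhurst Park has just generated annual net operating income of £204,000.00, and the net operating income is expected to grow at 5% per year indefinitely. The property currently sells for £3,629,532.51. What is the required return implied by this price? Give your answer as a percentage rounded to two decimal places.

10.90%

D₁ = £204,000.00 × 1.05 = £214,200.0000
P = D₁/(r − g) ⇒ r = D₁/P + g = £214,200.0000/£3,629,532.51 + 0.05 = 0.059016 + 0.05 = 0.109016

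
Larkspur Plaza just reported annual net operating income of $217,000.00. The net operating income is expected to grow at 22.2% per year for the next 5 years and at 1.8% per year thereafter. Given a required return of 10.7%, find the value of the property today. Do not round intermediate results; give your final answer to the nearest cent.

D_1 = 265174.00000
D_2 = 324042.62800
D_3 = 395980.09142
D_4 = 483887.67171
D_5 = 591310.73483
Terminal value at year 5: TV = D_5×(1+g_2)/(r−g_2) = 601954.32806/0.089 = 6763531.77592
P_0 = D_1/(1+r)^1 + D_2/(1+r)^2 + D_3/(1+r)^3 + D_4/(1+r)^4 + D_5/(1+r)^5 + TV/(1+r)^5
    = 239542.90876 + 264427.67345 + 291897.57629 + 322221.17274 + 355694.91698 + 4068510.39868 = 5542294.64690

$5542294.65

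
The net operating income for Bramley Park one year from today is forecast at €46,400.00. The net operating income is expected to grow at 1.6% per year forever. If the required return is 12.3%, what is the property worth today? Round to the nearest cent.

€433644.86

Growing perpetuity: P = D₁ / (r − g) = €46,400.0000 / (0.123 − 0.016) = €433,644.86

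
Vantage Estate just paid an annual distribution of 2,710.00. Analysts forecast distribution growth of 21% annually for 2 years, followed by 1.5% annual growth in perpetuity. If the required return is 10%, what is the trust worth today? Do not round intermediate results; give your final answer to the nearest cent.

45416.41

D_1 = 3279.10000
D_2 = 3967.71100
Terminal value at year 2: TV = D_2×(1+g_2)/(r−g_2) = 4027.22667/0.085 = 47379.13724
P_0 = D_1/(1+r)^1 + D_2/(1+r)^2 + TV/(1+r)^2
    = 2981.00000 + 3279.10000 + 39156.31176 = 45416.41176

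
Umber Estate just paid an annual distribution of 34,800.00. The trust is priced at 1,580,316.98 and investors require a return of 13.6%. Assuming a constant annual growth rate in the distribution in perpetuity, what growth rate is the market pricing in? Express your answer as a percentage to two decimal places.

11.15%

P = D₀(1+g)/(r−g) ⇒ P(r−g) = D₀(1+g) ⇒ g(P+D₀) = P·r − D₀
g = (P·r − D₀)/(P + D₀) = (1,580,316.98×0.136 − 34,800.00) / (1,580,316.98 + 34,800.00) = 0.111523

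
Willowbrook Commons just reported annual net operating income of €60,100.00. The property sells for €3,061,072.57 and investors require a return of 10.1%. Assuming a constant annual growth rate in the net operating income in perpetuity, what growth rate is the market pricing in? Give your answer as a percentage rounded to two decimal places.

P = D₀(1+g)/(r−g) ⇒ P(r−g) = D₀(1+g) ⇒ g(P+D₀) = P·r − D₀
g = (P·r − D₀)/(P + D₀) = (€3,061,072.57×0.101 − €60,100.00) / (€3,061,072.57 + €60,100.00) = 0.079800

7.98%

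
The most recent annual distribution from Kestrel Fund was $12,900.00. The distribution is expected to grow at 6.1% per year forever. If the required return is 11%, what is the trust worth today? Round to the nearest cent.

D₁ = D₀ × (1 + g) = $12,900.00 × 1.061 = $13,686.9000
Growing perpetuity: P = D₁ / (r − g) = $13,686.9000 / (0.11 − 0.061) = $279,324.49

$279324.49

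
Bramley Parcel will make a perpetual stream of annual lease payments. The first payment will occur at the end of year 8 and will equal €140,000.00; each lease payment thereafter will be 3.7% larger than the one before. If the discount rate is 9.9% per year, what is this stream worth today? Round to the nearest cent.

€1166144.85

Value at end of year 7: C₁ / (r − g) = €140,000.00 / (0.099 − 0.037) = €2,258,064.5161
Discount to today: PV = €2,258,064.5161 / (1 + 0.099)^7 = €2,258,064.5161 / 1.936350 = €1,166,144.85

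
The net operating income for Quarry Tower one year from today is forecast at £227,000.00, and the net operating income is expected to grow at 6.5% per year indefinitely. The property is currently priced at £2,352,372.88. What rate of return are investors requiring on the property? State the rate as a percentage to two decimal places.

16.15%

P = D₁/(r − g) ⇒ r = D₁/P + g = £227,000.0000/£2,352,372.88 + 0.065 = 0.096498 + 0.065 = 0.161498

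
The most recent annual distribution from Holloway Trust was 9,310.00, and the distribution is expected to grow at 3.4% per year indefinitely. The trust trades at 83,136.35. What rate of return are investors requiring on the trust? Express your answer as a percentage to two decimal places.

D₁ = 9,310.00 × 1.034 = 9,626.5400
P = D₁/(r − g) ⇒ r = D₁/P + g = 9,626.5400/83,136.35 + 0.034 = 0.115792 + 0.034 = 0.149792

14.98%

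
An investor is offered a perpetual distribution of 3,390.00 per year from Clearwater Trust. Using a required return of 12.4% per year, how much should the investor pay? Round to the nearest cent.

Level perpetuity: PV = C / r = 3,390.00 / 0.124 = 27,338.71

27338.71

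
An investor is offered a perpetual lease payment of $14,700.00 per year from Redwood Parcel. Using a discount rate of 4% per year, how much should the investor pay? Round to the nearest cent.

$367500.00

Level perpetuity: PV = C / r = $14,700.00 / 0.04 = $367,500.00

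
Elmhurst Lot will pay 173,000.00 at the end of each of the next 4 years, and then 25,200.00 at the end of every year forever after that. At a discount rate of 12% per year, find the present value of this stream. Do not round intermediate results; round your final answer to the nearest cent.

658920.23

PV of 4-year annuity: 173,000.00 × [1 − (1+0.12)^−4] / 0.12 = 525461.43697
Perpetuity value at year 4: 25,200.00 / 0.12 = 210000.00000
PV of perpetuity: 210000.00000 / (1+0.12)^4 = 133458.79647
Total PV = 525461.43697 + 133458.79647 = 658920.23343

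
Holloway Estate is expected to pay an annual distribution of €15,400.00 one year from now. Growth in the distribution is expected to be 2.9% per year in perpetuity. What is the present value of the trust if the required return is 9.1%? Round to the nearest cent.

€248387.10

Growing perpetuity: P = D₁ / (r − g) = €15,400.0000 / (0.091 − 0.029) = €248,387.10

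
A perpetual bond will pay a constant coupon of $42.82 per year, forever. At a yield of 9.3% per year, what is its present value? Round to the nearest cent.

$460.43

Level perpetuity: PV = C / r = $42.82 / 0.093 = $460.43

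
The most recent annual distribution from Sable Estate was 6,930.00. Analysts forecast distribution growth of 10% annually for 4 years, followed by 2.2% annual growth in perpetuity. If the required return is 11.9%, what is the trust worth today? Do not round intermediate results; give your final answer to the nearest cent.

94744.04

D_1 = 7623.00000
D_2 = 8385.30000
D_3 = 9223.83000
D_4 = 10146.21300
Terminal value at year 4: TV = D_4×(1+g_2)/(r−g_2) = 10369.42969/0.097 = 106901.33697
P_0 = D_1/(1+r)^1 + D_2/(1+r)^2 + D_3/(1+r)^3 + D_4/(1+r)^4 + TV/(1+r)^4
    = 6812.33244 + 6696.66281 + 6582.95719 + 6471.18222 + 68180.90957 = 94744.04423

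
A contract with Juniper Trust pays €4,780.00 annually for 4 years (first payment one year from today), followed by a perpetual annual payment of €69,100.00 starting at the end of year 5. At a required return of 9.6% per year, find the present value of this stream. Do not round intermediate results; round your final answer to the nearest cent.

PV of 4-year annuity: €4,780.00 × [1 − (1+0.096)^−4] / 0.096 = 15284.09116
Perpetuity value at year 4: €69,100.00 / 0.096 = 719791.66667
PV of perpetuity: 719791.66667 / (1+0.096)^4 = 498843.82169
Total PV = 15284.09116 + 498843.82169 = 514127.91285

€514127.91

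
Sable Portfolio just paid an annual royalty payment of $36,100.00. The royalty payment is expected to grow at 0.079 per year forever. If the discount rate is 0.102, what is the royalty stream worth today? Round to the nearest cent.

D₁ = D₀ × (1 + g) = $36,100.00 × 1.079 = $38,951.9000
Growing perpetuity: P = D₁ / (r − g) = $38,951.9000 / (0.102 − 0.079) = $1,693,560.87

$1693560.87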